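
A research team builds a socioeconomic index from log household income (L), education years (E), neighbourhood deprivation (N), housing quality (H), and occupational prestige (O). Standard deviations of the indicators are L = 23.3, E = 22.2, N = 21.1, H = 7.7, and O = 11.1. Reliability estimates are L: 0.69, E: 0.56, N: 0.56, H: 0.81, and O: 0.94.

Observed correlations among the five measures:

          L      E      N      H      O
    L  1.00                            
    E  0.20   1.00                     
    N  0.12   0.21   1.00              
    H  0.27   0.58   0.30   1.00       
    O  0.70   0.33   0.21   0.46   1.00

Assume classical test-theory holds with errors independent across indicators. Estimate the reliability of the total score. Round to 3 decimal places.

0.817

Var(L+E+N+H+O) = 23.3² + 22.2² + 21.1² + 7.7² + 11.1² + 2·[23.3·22.2·0.20 + 23.3·21.1·0.12 + 23.3·7.7·0.27 + 23.3·11.1·0.70 + 22.2·21.1·0.21 + 22.2·7.7·0.58 + 22.2·11.1·0.33 + 21.1·7.7·0.30 + 21.1·11.1·0.21 + 7.7·11.1·0.46] = 1663.44 + 1616.01 = 3279.45.
With uncorrelated errors the cross-covariances are all true-score covariance, so they carry over unchanged; only the diagonal terms shrink to ρᵢσᵢ².
True-score variance = [23.3²·0.69 + 22.2²·0.56 + 21.1²·0.56 + 7.7²·0.81 + 11.1²·0.94] + 1616.01 = 1063.74 + 1616.01 = 2679.75.
Reliability = 2679.75 / 3279.45 = 0.817.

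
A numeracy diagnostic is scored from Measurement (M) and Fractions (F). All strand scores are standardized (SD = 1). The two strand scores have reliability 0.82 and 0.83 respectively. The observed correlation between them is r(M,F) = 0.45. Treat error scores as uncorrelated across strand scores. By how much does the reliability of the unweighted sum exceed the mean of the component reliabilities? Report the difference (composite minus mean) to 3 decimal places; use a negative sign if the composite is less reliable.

0.054

Var(sum) = 2 + 0.9 = 2.9; true-score variance = 1.65 + 0.9 = 2.55; composite reliability = 0.8793.
Mean component reliability = 0.8250.
Difference = 0.8793 − 0.8250 = 0.054.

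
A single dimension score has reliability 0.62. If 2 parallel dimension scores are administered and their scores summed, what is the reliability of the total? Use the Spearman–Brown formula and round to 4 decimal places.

ρ_k = kρ / (1 + (k−1)ρ) = 2·0.62 / (1 + 1·0.62) = 1.240 / 1.620 = 0.7654.

0.7654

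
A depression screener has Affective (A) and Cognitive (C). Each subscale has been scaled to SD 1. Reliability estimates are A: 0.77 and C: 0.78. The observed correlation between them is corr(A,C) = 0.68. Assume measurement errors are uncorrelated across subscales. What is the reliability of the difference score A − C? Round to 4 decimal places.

0.2969

Var(A−C) = 1 + 1 − 2·0.68 = 2 − 1.36 = 0.64.
Because errors are independent across components, Cov(Tᵢ,Tⱼ) = Cov(Xᵢ,Xⱼ); the off-diagonal part of the true-score variance is the same as above.
True-score variance = [0.77 + 0.78] − 1.36 = 1.55 − 1.36 = 0.19.
Reliability = 0.19 / 0.64 = 0.2969.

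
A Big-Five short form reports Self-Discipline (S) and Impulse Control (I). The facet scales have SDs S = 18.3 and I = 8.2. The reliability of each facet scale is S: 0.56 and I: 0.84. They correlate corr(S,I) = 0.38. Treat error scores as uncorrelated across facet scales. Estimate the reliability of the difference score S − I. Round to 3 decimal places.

Var(S−I) = 18.3² + 8.2² − 2·18.3·8.2·0.38 = 402.13 − 114.046 = 288.084.
With uncorrelated errors the cross-covariances are all true-score covariance, so they carry over unchanged; only the diagonal terms shrink to ρᵢσᵢ².
True-score variance = [18.3²·0.56 + 8.2²·0.84] − 114.046 = 244.02 − 114.046 = 129.974.
Reliability = 129.974 / 288.084 = 0.451.

0.451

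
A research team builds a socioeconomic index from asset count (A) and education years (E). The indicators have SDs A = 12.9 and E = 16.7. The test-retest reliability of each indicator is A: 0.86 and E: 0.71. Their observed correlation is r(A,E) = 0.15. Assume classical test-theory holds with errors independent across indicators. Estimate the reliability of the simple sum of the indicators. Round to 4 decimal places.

0.7957

Var(A+E) = 12.9² + 16.7² + 2·[12.9·16.7·0.15] = 445.3 + 64.629 = 509.929.
Under uncorrelated errors the observed covariances equal the true-score covariances, so only the own-variance terms attenuate.
True-score variance = [12.9²·0.86 + 16.7²·0.71] + 64.629 = 341.124 + 64.629 = 405.753.
Reliability = 405.753 / 509.929 = 0.7957.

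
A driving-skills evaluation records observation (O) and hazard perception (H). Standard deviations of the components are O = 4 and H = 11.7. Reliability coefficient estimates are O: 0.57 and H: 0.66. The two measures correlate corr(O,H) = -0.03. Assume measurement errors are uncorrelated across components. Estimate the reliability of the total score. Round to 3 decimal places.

Var(O+H) = 4² + 11.7² + 2·[4·11.7·(-0.03)] = 152.89 − 2.808 = 150.082.
Under uncorrelated errors the observed covariances equal the true-score covariances, so only the own-variance terms attenuate.
True-score variance = [4²·0.57 + 11.7²·0.66] − 2.808 = 99.4674 − 2.808 = 96.6594.
Reliability = 96.6594 / 150.082 = 0.644.

0.644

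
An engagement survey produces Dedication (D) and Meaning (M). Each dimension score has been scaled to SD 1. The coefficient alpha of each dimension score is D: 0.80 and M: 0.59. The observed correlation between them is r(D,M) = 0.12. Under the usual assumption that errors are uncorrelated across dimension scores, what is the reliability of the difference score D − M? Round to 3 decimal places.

0.653

Var(D−M) = 1 + 1 − 2·0.12 = 2 − 0.24 = 1.76.
With uncorrelated errors the cross-covariances are all true-score covariance, so they carry over unchanged; only the diagonal terms shrink to ρᵢσᵢ².
True-score variance = [0.80 + 0.59] − 0.24 = 1.39 − 0.24 = 1.15.
Reliability = 1.15 / 1.76 = 0.653.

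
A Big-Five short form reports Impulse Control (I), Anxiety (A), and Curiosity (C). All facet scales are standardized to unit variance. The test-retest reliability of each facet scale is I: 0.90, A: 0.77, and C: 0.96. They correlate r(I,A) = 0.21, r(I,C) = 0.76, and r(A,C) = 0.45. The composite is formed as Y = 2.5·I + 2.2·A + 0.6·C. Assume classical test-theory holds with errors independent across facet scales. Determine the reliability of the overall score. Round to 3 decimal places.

0.898

Var(Y) = 2.5² + 2.2² + 0.6² + 2·[5.5·0.21 + 1.5·0.76 + 1.32·0.45] = 11.45 + 5.778 = 17.228.
With uncorrelated errors the cross-covariances are all true-score covariance, so they carry over unchanged; only the diagonal terms shrink to ρᵢσᵢ².
True-score variance = [2.5²·0.90 + 2.2²·0.77 + 0.6²·0.96] + 5.778 = 9.6974 + 5.778 = 15.4754.
Reliability = 15.4754 / 17.228 = 0.898.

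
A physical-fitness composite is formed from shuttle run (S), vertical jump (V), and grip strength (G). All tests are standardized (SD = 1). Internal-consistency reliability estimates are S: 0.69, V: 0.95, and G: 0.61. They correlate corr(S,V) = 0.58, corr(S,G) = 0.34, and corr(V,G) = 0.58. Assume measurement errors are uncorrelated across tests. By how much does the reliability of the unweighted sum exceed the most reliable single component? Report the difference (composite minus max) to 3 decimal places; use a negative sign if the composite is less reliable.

Var(sum) = 3 + 3 = 6; true-score variance = 2.25 + 3 = 5.25; composite reliability = 0.8750.
Max component reliability = 0.9500.
Difference = 0.8750 − 0.9500 = -0.075.

-0.075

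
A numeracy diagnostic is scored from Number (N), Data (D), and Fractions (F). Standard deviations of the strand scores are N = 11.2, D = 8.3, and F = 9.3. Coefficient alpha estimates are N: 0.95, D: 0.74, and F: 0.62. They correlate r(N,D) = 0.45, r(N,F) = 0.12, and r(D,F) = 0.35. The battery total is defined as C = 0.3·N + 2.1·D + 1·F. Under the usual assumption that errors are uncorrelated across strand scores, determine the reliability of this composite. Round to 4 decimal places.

Var(C) = 0.3²·11.2² + 2.1²·8.3² + 9.3² + 2·[0.63·11.2·8.3·0.45 + 0.3·11.2·9.3·0.12 + 2.1·8.3·9.3·0.35] = 401.585 + 173.677 = 575.262.
With uncorrelated errors the cross-covariances are all true-score covariance, so they carry over unchanged; only the diagonal terms shrink to ρᵢσᵢ².
True-score variance = [0.3²·11.2²·0.95 + 2.1²·8.3²·0.74 + 9.3²·0.62] + 173.677 = 289.165 + 173.677 = 462.842.
Reliability = 462.842 / 575.262 = 0.8046.

0.8046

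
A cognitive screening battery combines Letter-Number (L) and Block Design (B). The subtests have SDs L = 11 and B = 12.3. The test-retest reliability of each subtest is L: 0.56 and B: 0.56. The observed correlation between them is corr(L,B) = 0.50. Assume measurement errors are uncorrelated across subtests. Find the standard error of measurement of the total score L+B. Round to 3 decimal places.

10.946

Var(total) = 272.29 + 135.3 = 407.59.
True-score variance = 152.482 + 135.3 = 287.782, so reliability = 0.7061.
Error variance = 407.59 − 287.782 = 119.808; SEM = √119.808 = 10.946.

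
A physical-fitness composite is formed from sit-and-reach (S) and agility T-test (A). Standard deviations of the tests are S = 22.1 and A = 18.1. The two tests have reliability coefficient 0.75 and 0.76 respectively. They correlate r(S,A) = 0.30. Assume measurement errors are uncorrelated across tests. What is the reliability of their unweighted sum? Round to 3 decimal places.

Var(S+A) = 22.1² + 18.1² + 2·[22.1·18.1·0.30] = 816.02 + 240.006 = 1056.03.
Because errors are independent across components, Cov(Tᵢ,Tⱼ) = Cov(Xᵢ,Xⱼ); the off-diagonal part of the true-score variance is the same as above.
True-score variance = [22.1²·0.75 + 18.1²·0.76] + 240.006 = 615.291 + 240.006 = 855.297.
Reliability = 855.297 / 1056.03 = 0.810.

0.810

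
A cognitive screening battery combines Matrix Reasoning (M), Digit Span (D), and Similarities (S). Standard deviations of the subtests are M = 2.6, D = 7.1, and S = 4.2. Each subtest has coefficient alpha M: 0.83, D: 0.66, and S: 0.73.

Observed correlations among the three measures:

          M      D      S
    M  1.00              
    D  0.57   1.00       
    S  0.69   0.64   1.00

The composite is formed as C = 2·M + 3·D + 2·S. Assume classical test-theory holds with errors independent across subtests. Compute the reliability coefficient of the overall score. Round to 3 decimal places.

0.816

Var(C) = 2²·2.6² + 3²·7.1² + 2²·4.2² + 2·[6·2.6·7.1·0.57 + 4·2.6·4.2·0.69 + 6·7.1·4.2·0.64] = 551.29 + 415.562 = 966.852.
Under uncorrelated errors the observed covariances equal the true-score covariances, so only the own-variance terms attenuate.
True-score variance = [2²·2.6²·0.83 + 3²·7.1²·0.66 + 2²·4.2²·0.73] + 415.562 = 373.387 + 415.562 = 788.95.
Reliability = 788.95 / 966.852 = 0.816.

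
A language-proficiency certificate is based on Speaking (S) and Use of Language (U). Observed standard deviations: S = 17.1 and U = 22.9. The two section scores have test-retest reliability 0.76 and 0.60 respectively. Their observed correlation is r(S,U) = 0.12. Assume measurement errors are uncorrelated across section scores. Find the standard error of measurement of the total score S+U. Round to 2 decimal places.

Var(total) = 816.82 + 93.9816 = 910.802.
True-score variance = 536.878 + 93.9816 = 630.859, so reliability = 0.6926.
Error variance = 910.802 − 630.859 = 279.942; SEM = √279.942 = 16.73.

16.73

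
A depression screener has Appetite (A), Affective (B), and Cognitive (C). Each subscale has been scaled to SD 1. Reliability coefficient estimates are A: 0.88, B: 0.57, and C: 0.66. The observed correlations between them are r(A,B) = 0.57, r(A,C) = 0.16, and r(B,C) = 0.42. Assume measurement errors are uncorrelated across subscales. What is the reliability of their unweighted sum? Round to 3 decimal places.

0.832

Var(A+B+C) = 3 + 2·[0.57 + 0.16 + 0.42] = 3 + 2.3 = 5.3.
Because errors are independent across components, Cov(Tᵢ,Tⱼ) = Cov(Xᵢ,Xⱼ); the off-diagonal part of the true-score variance is the same as above.
True-score variance = [0.88 + 0.57 + 0.66] + 2.3 = 2.11 + 2.3 = 4.41.
Reliability = 4.41 / 5.3 = 0.832.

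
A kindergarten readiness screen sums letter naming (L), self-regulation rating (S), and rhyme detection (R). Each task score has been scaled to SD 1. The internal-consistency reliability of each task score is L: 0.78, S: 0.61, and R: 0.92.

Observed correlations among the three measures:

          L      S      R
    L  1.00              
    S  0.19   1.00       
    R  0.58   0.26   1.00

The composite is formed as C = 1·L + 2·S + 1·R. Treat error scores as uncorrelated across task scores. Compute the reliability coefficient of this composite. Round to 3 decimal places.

Var(C) = 1 + 2² + 1 + 2·[2·0.19 + 0.58 + 2·0.26] = 6 + 2.96 = 8.96.
With uncorrelated errors the cross-covariances are all true-score covariance, so they carry over unchanged; only the diagonal terms shrink to ρᵢσᵢ².
True-score variance = [0.78 + 2²·0.61 + 0.92] + 2.96 = 4.14 + 2.96 = 7.1.
Reliability = 7.1 / 8.96 = 0.792.

0.792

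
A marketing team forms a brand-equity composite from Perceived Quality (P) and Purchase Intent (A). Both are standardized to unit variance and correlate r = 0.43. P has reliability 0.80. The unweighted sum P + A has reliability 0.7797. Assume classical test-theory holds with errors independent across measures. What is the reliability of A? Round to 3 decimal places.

Var(P+A) = 2 + 2·0.43 = 2.860.
True-score variance = ρ_P + ρ_A + 2·0.43, so 0.7797 = (0.80 + ρ_A + 0.86) / 2.860.
ρ_A = 0.7797·2.860 − 0.80 − 0.86 = 0.570.

0.570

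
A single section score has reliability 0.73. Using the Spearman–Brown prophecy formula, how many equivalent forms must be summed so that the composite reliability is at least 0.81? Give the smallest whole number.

2

k ≥ ρ*(1−ρ₁)/(ρ₁(1−ρ*)) = 0.81·0.27 / (0.73·0.19) = 1.577.
Smallest integer k = 2.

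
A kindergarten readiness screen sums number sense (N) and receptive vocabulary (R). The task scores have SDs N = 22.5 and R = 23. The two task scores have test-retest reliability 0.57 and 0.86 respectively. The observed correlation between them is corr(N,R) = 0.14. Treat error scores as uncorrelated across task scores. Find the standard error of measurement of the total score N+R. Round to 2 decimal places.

Var(total) = 1035.25 + 144.9 = 1180.15.
True-score variance = 743.503 + 144.9 = 888.403, so reliability = 0.7528.
Error variance = 1180.15 − 888.403 = 291.748; SEM = √291.748 = 17.08.

17.08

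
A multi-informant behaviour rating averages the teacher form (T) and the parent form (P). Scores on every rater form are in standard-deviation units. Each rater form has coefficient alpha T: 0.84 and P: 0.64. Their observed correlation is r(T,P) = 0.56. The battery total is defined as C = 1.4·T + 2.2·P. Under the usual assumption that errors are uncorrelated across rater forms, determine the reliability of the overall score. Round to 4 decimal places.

0.7994

Var(C) = 1.4² + 2.2² + 2·[3.08·0.56] = 6.8 + 3.4496 = 10.2496.
Under uncorrelated errors the observed covariances equal the true-score covariances, so only the own-variance terms attenuate.
True-score variance = [1.4²·0.84 + 2.2²·0.64] + 3.4496 = 4.744 + 3.4496 = 8.1936.
Reliability = 8.1936 / 10.2496 = 0.7994.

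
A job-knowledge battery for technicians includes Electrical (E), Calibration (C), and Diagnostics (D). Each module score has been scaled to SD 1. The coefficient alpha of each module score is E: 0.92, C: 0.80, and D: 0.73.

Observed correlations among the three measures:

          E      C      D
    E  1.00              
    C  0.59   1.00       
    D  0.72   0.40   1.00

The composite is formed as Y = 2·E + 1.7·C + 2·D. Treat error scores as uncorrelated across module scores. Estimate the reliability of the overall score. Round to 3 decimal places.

0.915

Var(Y) = 2² + 1.7² + 2² + 2·[3.4·0.59 + 4·0.72 + 3.4·0.40] = 10.89 + 12.492 = 23.382.
With uncorrelated errors the cross-covariances are all true-score covariance, so they carry over unchanged; only the diagonal terms shrink to ρᵢσᵢ².
True-score variance = [2²·0.92 + 1.7²·0.80 + 2²·0.73] + 12.492 = 8.912 + 12.492 = 21.404.
Reliability = 21.404 / 23.382 = 0.915.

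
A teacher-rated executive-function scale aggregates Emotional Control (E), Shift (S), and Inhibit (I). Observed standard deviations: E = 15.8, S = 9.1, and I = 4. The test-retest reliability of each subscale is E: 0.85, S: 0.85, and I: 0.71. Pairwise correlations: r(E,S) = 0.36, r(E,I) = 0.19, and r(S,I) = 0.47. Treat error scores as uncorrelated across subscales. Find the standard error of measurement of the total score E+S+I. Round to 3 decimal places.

7.383

Var(total) = 348.45 + 161.754 = 510.204.
True-score variance = 293.942 + 161.754 = 455.696, so reliability = 0.8932.
Error variance = 510.204 − 455.696 = 54.5075; SEM = √54.5075 = 7.383.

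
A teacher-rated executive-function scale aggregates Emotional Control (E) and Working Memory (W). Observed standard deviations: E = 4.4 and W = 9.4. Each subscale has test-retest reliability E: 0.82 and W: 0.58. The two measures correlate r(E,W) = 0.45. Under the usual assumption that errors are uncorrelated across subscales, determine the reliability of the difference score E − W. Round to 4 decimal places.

Var(E−W) = 4.4² + 9.4² − 2·4.4·9.4·0.45 = 107.72 − 37.224 = 70.496.
With uncorrelated errors the cross-covariances are all true-score covariance, so they carry over unchanged; only the diagonal terms shrink to ρᵢσᵢ².
True-score variance = [4.4²·0.82 + 9.4²·0.58] − 37.224 = 67.124 − 37.224 = 29.9.
Reliability = 29.9 / 70.496 = 0.4241.

0.4241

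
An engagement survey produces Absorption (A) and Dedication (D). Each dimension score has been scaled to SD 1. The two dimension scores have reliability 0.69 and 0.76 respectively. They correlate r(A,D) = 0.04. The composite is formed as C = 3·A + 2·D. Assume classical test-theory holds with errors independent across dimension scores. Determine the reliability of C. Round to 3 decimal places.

0.722

Var(C) = 3² + 2² + 2·[6·0.04] = 13 + 0.48 = 13.48.
Under uncorrelated errors the observed covariances equal the true-score covariances, so only the own-variance terms attenuate.
True-score variance = [3²·0.69 + 2²·0.76] + 0.48 = 9.25 + 0.48 = 9.73.
Reliability = 9.73 / 13.48 = 0.722.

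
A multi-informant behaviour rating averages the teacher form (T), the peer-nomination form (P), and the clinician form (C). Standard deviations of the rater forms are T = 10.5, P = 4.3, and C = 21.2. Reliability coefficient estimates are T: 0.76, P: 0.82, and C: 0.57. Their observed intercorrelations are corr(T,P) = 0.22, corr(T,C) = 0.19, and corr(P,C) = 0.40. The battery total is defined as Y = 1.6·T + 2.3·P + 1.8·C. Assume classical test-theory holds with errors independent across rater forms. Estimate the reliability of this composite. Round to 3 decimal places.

0.710

Var(Y) = 1.6²·10.5² + 2.3²·4.3² + 1.8²·21.2² + 2·[3.68·10.5·4.3·0.22 + 2.88·10.5·21.2·0.19 + 4.14·4.3·21.2·0.40] = 1836.24 + 618.642 = 2454.88.
Under uncorrelated errors the observed covariances equal the true-score covariances, so only the own-variance terms attenuate.
True-score variance = [1.6²·10.5²·0.76 + 2.3²·4.3²·0.82 + 1.8²·21.2²·0.57] + 618.642 = 1124.73 + 618.642 = 1743.38.
Reliability = 1743.38 / 2454.88 = 0.710.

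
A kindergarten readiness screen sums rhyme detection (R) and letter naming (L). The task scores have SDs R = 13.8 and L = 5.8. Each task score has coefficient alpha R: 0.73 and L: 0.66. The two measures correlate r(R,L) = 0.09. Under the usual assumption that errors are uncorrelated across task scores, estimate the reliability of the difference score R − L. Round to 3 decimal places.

Var(R−L) = 13.8² + 5.8² − 2·13.8·5.8·0.09 = 224.08 − 14.4072 = 209.673.
Because errors are independent across components, Cov(Tᵢ,Tⱼ) = Cov(Xᵢ,Xⱼ); the off-diagonal part of the true-score variance is the same as above.
True-score variance = [13.8²·0.73 + 5.8²·0.66] − 14.4072 = 161.224 − 14.4072 = 146.816.
Reliability = 146.816 / 209.673 = 0.700.

0.700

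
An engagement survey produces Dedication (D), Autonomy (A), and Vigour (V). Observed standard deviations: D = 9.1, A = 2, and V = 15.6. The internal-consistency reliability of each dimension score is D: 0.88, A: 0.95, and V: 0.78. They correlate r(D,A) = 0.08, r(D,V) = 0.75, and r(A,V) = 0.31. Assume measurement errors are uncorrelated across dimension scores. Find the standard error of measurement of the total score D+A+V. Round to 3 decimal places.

Var(total) = 330.17 + 235.196 = 565.366.
True-score variance = 266.494 + 235.196 = 501.69, so reliability = 0.8874.
Error variance = 565.366 − 501.69 = 63.6764; SEM = √63.6764 = 7.980.

7.980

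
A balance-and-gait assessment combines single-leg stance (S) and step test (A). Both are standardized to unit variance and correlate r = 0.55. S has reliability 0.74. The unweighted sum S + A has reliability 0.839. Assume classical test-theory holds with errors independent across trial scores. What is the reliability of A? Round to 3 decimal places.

Var(S+A) = 2 + 2·0.55 = 3.100.
True-score variance = ρ_S + ρ_A + 2·0.55, so 0.839 = (0.74 + ρ_A + 1.10) / 3.100.
ρ_A = 0.839·3.100 − 0.74 − 1.10 = 0.761.

0.761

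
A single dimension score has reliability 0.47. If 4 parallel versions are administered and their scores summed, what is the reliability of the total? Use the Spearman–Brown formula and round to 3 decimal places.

ρ_k = kρ / (1 + (k−1)ρ) = 4·0.47 / (1 + 3·0.47) = 1.880 / 2.410 = 0.780.

0.780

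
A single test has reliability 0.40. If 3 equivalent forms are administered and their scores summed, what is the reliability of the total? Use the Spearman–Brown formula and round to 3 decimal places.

0.667

ρ_k = kρ / (1 + (k−1)ρ) = 3·0.40 / (1 + 2·0.40) = 1.200 / 1.800 = 0.667.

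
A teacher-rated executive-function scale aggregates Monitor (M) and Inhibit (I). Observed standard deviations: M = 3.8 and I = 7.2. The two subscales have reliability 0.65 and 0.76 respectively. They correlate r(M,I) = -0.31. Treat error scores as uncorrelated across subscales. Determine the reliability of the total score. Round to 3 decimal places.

Var(M+I) = 3.8² + 7.2² + 2·[3.8·7.2·(-0.31)] = 66.28 − 16.9632 = 49.3168.
Because errors are independent across components, Cov(Tᵢ,Tⱼ) = Cov(Xᵢ,Xⱼ); the off-diagonal part of the true-score variance is the same as above.
True-score variance = [3.8²·0.65 + 7.2²·0.76] − 16.9632 = 48.7844 − 16.9632 = 31.8212.
Reliability = 31.8212 / 49.3168 = 0.645.

0.645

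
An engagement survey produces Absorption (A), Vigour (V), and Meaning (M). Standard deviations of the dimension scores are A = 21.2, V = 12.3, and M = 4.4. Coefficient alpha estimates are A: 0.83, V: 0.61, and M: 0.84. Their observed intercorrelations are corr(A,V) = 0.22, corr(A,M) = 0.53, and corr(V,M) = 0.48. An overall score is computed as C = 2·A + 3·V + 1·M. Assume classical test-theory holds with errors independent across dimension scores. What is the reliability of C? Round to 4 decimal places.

0.8010

Var(C) = 2²·21.2² + 3²·12.3² + 4.4² + 2·[6·21.2·12.3·0.22 + 2·21.2·4.4·0.53 + 3·12.3·4.4·0.48] = 3178.73 + 1042.03 = 4220.76.
Under uncorrelated errors the observed covariances equal the true-score covariances, so only the own-variance terms attenuate.
True-score variance = [2²·21.2²·0.83 + 3²·12.3²·0.61 + 4.4²·0.84] + 1042.03 = 2338.99 + 1042.03 = 3381.01.
Reliability = 3381.01 / 4220.76 = 0.8010.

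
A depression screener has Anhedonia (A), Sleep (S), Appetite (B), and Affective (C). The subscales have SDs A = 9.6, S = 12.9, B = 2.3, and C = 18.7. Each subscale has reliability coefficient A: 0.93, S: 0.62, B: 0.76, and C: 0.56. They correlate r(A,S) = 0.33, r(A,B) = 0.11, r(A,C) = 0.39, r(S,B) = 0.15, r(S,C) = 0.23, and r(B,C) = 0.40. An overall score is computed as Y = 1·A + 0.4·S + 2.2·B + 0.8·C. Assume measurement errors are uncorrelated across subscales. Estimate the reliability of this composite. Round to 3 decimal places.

Var(Y) = 9.6² + 0.4²·12.9² + 2.2²·2.3² + 0.8²·18.7² + 2·[0.4·9.6·12.9·0.33 + 2.2·9.6·2.3·0.11 + 0.8·9.6·18.7·0.39 + 0.88·12.9·2.3·0.15 + 0.32·12.9·18.7·0.23 + 1.76·2.3·18.7·0.40] = 368.191 + 259.301 = 627.492.
Under uncorrelated errors the observed covariances equal the true-score covariances, so only the own-variance terms attenuate.
True-score variance = [9.6²·0.93 + 0.4²·12.9²·0.62 + 2.2²·2.3²·0.76 + 0.8²·18.7²·0.56] + 259.301 = 247.004 + 259.301 = 506.305.
Reliability = 506.305 / 627.492 = 0.807.

0.807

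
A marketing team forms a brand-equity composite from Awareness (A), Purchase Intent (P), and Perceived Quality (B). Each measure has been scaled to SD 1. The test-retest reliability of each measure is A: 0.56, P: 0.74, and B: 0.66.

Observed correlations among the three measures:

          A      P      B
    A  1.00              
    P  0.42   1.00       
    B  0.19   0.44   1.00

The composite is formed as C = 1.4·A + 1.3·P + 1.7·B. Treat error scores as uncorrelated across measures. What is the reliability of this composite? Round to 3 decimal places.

Var(C) = 1.4² + 1.3² + 1.7² + 2·[1.82·0.42 + 2.38·0.19 + 2.21·0.44] = 6.54 + 4.378 = 10.918.
With uncorrelated errors the cross-covariances are all true-score covariance, so they carry over unchanged; only the diagonal terms shrink to ρᵢσᵢ².
True-score variance = [1.4²·0.56 + 1.3²·0.74 + 1.7²·0.66] + 4.378 = 4.2556 + 4.378 = 8.6336.
Reliability = 8.6336 / 10.918 = 0.791.

0.791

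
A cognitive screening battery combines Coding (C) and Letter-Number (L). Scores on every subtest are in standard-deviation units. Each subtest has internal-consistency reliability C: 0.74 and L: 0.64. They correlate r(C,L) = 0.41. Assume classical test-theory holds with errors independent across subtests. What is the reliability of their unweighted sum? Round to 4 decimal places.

0.7801

Var(C+L) = 2 + 2·[0.41] = 2 + 0.82 = 2.82.
Under uncorrelated errors the observed covariances equal the true-score covariances, so only the own-variance terms attenuate.
True-score variance = [0.74 + 0.64] + 0.82 = 1.38 + 0.82 = 2.2.
Reliability = 2.2 / 2.82 = 0.7801.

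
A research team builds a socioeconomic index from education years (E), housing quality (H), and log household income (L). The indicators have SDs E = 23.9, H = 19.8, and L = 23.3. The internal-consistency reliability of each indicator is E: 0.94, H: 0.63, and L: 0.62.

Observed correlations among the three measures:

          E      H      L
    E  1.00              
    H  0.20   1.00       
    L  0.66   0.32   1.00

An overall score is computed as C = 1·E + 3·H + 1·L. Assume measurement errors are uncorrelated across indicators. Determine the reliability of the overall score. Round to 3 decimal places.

Var(C) = 23.9² + 3²·19.8² + 23.3² + 2·[3·23.9·19.8·0.20 + 23.9·23.3·0.66 + 3·19.8·23.3·0.32] = 4642.46 + 2188.71 = 6831.17.
Because errors are independent across components, Cov(Tᵢ,Tⱼ) = Cov(Xᵢ,Xⱼ); the off-diagonal part of the true-score variance is the same as above.
True-score variance = [23.9²·0.94 + 3²·19.8²·0.63 + 23.3²·0.62] + 2188.71 = 3096.4 + 2188.71 = 5285.1.
Reliability = 5285.1 / 6831.17 = 0.774.

0.774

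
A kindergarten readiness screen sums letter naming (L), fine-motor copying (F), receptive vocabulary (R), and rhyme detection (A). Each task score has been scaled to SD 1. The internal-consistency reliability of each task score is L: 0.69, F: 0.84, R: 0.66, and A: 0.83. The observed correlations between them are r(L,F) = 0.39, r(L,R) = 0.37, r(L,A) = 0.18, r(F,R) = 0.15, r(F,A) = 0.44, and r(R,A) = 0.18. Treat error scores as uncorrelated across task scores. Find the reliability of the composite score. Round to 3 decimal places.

0.868

Var(L+F+R+A) = 4 + 2·[0.39 + 0.37 + 0.18 + 0.15 + 0.44 + 0.18] = 4 + 3.42 = 7.42.
Because errors are independent across components, Cov(Tᵢ,Tⱼ) = Cov(Xᵢ,Xⱼ); the off-diagonal part of the true-score variance is the same as above.
True-score variance = [0.69 + 0.84 + 0.66 + 0.83] + 3.42 = 3.02 + 3.42 = 6.44.
Reliability = 6.44 / 7.42 = 0.868.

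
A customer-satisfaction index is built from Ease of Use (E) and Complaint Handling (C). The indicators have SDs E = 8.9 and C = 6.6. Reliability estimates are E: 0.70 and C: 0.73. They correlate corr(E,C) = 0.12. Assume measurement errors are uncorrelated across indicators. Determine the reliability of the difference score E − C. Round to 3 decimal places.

Var(E−C) = 8.9² + 6.6² − 2·8.9·6.6·0.12 = 122.77 − 14.0976 = 108.672.
Under uncorrelated errors the observed covariances equal the true-score covariances, so only the own-variance terms attenuate.
True-score variance = [8.9²·0.70 + 6.6²·0.73] − 14.0976 = 87.2458 − 14.0976 = 73.1482.
Reliability = 73.1482 / 108.672 = 0.673.

0.673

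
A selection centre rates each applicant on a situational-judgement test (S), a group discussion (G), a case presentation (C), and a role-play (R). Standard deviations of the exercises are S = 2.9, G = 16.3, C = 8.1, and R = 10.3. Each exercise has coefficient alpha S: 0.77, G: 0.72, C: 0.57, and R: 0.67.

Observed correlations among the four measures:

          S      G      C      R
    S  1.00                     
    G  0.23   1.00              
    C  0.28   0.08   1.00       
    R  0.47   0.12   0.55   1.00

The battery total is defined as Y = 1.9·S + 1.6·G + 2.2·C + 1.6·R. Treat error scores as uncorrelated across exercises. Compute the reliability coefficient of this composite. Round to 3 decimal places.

Var(Y) = 1.9²·2.9² + 1.6²·16.3² + 2.2²·8.1² + 1.6²·10.3² + 2·[3.04·2.9·16.3·0.23 + 4.18·2.9·8.1·0.28 + 3.04·2.9·10.3·0.47 + 3.52·16.3·8.1·0.08 + 2.56·16.3·10.3·0.12 + 3.52·8.1·10.3·0.55] = 1299.67 + 706.996 = 2006.67.
With uncorrelated errors the cross-covariances are all true-score covariance, so they carry over unchanged; only the diagonal terms shrink to ρᵢσᵢ².
True-score variance = [1.9²·2.9²·0.77 + 1.6²·16.3²·0.72 + 2.2²·8.1²·0.57 + 1.6²·10.3²·0.67] + 706.996 = 876.068 + 706.996 = 1583.06.
Reliability = 1583.06 / 2006.67 = 0.789.

0.789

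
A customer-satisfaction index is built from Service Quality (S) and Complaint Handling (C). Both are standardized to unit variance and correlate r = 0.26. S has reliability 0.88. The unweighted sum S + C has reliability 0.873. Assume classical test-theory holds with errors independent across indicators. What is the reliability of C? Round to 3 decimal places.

Var(S+C) = 2 + 2·0.26 = 2.520.
True-score variance = ρ_S + ρ_C + 2·0.26, so 0.873 = (0.88 + ρ_C + 0.52) / 2.520.
ρ_C = 0.873·2.520 − 0.88 − 0.52 = 0.800.

0.800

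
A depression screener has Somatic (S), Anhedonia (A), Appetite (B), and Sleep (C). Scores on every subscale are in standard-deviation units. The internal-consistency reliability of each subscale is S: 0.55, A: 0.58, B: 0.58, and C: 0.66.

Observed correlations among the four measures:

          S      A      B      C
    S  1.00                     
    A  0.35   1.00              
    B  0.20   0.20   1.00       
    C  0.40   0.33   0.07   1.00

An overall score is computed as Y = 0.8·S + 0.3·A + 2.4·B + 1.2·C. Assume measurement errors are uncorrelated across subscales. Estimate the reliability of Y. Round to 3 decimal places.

Var(Y) = 0.8² + 0.3² + 2.4² + 1.2² + 2·[0.24·0.35 + 1.92·0.20 + 0.96·0.40 + 0.72·0.20 + 0.36·0.33 + 2.88·0.07] = 7.93 + 2.6328 = 10.5628.
Because errors are independent across components, Cov(Tᵢ,Tⱼ) = Cov(Xᵢ,Xⱼ); the off-diagonal part of the true-score variance is the same as above.
True-score variance = [0.8²·0.55 + 0.3²·0.58 + 2.4²·0.58 + 1.2²·0.66] + 2.6328 = 4.6954 + 2.6328 = 7.3282.
Reliability = 7.3282 / 10.5628 = 0.694.

0.694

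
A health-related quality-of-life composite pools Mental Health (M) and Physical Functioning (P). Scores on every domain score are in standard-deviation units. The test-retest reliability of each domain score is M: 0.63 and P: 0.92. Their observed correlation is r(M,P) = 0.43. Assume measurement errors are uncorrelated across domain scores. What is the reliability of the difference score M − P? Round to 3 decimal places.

0.605

Var(M−P) = 1 + 1 − 2·0.43 = 2 − 0.86 = 1.14.
Because errors are independent across components, Cov(Tᵢ,Tⱼ) = Cov(Xᵢ,Xⱼ); the off-diagonal part of the true-score variance is the same as above.
True-score variance = [0.63 + 0.92] − 0.86 = 1.55 − 0.86 = 0.69.
Reliability = 0.69 / 1.14 = 0.605.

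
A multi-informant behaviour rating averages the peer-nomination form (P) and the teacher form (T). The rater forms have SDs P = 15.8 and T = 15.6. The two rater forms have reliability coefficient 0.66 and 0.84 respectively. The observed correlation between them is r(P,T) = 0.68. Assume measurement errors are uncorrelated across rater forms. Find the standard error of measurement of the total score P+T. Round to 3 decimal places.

Var(total) = 493 + 335.213 = 828.213.
True-score variance = 369.185 + 335.213 = 704.398, so reliability = 0.8505.
Error variance = 828.213 − 704.398 = 123.815; SEM = √123.815 = 11.127.

11.127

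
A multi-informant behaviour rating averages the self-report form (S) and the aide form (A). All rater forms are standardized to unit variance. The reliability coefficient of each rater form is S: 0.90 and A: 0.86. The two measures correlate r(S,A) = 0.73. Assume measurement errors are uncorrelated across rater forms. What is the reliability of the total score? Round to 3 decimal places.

0.931

Var(S+A) = 2 + 2·[0.73] = 2 + 1.46 = 3.46.
With uncorrelated errors the cross-covariances are all true-score covariance, so they carry over unchanged; only the diagonal terms shrink to ρᵢσᵢ².
True-score variance = [0.90 + 0.86] + 1.46 = 1.76 + 1.46 = 3.22.
Reliability = 3.22 / 3.46 = 0.931.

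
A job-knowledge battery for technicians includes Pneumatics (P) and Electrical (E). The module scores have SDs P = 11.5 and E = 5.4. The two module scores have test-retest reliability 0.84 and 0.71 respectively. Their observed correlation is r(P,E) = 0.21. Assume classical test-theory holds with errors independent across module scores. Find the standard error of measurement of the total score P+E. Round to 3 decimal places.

5.442

Var(total) = 161.41 + 26.082 = 187.492.
True-score variance = 131.794 + 26.082 = 157.876, so reliability = 0.8420.
Error variance = 187.492 − 157.876 = 29.6164; SEM = √29.6164 = 5.442.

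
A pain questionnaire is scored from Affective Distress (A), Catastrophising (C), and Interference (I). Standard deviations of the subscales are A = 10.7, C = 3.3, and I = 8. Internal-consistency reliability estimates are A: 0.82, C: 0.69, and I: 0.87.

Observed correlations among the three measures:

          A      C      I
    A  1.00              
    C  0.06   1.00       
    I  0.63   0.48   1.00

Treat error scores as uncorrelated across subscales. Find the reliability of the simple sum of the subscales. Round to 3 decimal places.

0.901

Var(A+C+I) = 10.7² + 3.3² + 8² + 2·[10.7·3.3·0.06 + 10.7·8·0.63 + 3.3·8·0.48] = 189.38 + 137.437 = 326.817.
Because errors are independent across components, Cov(Tᵢ,Tⱼ) = Cov(Xᵢ,Xⱼ); the off-diagonal part of the true-score variance is the same as above.
True-score variance = [10.7²·0.82 + 3.3²·0.69 + 8²·0.87] + 137.437 = 157.076 + 137.437 = 294.513.
Reliability = 294.513 / 326.817 = 0.901.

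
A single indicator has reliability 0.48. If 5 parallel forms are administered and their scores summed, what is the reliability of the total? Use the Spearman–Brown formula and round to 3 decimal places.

ρ_k = kρ / (1 + (k−1)ρ) = 5·0.48 / (1 + 4·0.48) = 2.400 / 2.920 = 0.822.

0.822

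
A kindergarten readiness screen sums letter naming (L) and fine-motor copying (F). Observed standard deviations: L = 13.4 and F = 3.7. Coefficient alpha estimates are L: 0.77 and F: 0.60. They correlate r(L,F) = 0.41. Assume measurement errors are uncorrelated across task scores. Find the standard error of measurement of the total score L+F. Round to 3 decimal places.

Var(total) = 193.25 + 40.6556 = 233.906.
True-score variance = 146.475 + 40.6556 = 187.131, so reliability = 0.8000.
Error variance = 233.906 − 187.131 = 46.7748; SEM = √46.7748 = 6.839.

6.839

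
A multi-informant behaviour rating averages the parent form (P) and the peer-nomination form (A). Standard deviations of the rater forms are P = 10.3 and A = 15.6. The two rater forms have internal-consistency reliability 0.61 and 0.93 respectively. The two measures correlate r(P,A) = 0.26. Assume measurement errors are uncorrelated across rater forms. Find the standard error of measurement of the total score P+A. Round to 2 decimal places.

Var(total) = 349.45 + 83.5536 = 433.004.
True-score variance = 291.04 + 83.5536 = 374.593, so reliability = 0.8651.
Error variance = 433.004 − 374.593 = 58.4103; SEM = √58.4103 = 7.64.

7.64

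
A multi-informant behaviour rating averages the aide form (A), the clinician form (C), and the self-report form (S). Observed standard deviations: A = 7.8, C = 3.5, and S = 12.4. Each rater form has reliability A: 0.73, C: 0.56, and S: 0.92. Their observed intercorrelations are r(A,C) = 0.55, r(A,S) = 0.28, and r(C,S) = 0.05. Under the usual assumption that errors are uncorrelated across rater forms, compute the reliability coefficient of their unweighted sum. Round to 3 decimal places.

Var(A+C+S) = 7.8² + 3.5² + 12.4² + 2·[7.8·3.5·0.55 + 7.8·12.4·0.28 + 3.5·12.4·0.05] = 226.85 + 88.5332 = 315.383.
Under uncorrelated errors the observed covariances equal the true-score covariances, so only the own-variance terms attenuate.
True-score variance = [7.8²·0.73 + 3.5²·0.56 + 12.4²·0.92] + 88.5332 = 192.732 + 88.5332 = 281.266.
Reliability = 281.266 / 315.383 = 0.892.

0.892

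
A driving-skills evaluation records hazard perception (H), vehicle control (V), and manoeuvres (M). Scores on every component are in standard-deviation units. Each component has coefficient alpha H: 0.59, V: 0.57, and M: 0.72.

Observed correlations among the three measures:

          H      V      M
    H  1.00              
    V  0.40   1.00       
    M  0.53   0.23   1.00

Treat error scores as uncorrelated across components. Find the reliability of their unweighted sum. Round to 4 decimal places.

Var(H+V+M) = 3 + 2·[0.40 + 0.53 + 0.23] = 3 + 2.32 = 5.32.
Because errors are independent across components, Cov(Tᵢ,Tⱼ) = Cov(Xᵢ,Xⱼ); the off-diagonal part of the true-score variance is the same as above.
True-score variance = [0.59 + 0.57 + 0.72] + 2.32 = 1.88 + 2.32 = 4.2.
Reliability = 4.2 / 5.32 = 0.7895.

0.7895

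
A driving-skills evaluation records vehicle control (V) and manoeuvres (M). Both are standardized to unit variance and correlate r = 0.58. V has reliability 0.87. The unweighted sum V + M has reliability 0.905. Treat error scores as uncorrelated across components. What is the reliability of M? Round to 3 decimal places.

0.830

Var(V+M) = 2 + 2·0.58 = 3.160.
True-score variance = ρ_V + ρ_M + 2·0.58, so 0.905 = (0.87 + ρ_M + 1.16) / 3.160.
ρ_M = 0.905·3.160 − 0.87 − 1.16 = 0.830.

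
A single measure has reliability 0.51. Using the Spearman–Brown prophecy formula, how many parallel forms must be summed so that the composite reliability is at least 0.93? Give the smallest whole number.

k ≥ ρ*(1−ρ₁)/(ρ₁(1−ρ*)) = 0.93·0.49 / (0.51·0.07) = 12.765.
Smallest integer k = 13.

13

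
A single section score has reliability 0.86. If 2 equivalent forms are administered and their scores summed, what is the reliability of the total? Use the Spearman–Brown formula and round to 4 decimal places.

ρ_k = kρ / (1 + (k−1)ρ) = 2·0.86 / (1 + 1·0.86) = 1.720 / 1.860 = 0.9247.

0.9247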